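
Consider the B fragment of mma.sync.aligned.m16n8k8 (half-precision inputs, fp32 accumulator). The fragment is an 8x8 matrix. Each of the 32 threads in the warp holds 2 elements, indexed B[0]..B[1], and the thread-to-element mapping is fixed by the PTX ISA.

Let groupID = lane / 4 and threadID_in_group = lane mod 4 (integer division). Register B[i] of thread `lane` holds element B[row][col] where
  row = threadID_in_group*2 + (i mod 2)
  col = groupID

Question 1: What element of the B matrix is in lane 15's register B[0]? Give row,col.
lane 15->15/4=3, 15 mod 4=3
i=0  r:2·3+0->6  c:3

6,3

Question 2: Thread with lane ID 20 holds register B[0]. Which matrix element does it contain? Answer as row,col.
0,5

L=20⇒gr=20>>2=5, th=20&3=0
[0]⇒row 0·2+0=0  col gr=5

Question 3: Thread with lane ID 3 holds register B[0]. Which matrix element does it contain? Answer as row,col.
lane 3: g=0 (3/4), t=3 (3%4)
i=0: r=3*2+0=6, c=g=0

6,0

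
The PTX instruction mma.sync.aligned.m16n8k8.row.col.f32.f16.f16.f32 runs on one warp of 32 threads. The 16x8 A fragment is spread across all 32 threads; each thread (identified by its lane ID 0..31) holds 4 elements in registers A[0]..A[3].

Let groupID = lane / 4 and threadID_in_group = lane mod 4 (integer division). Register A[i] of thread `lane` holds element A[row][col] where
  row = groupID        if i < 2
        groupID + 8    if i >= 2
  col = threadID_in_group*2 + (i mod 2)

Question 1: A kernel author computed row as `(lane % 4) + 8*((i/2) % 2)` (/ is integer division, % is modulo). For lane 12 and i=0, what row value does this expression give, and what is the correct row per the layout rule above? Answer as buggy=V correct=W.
`(lane % 4) + 8*((i/2) % 2)`[12,0]->0
12: g=3,t=0
[0] (3+0,0*2+0) = (3,0)
row: 0 vs 3

buggy=0 correct=3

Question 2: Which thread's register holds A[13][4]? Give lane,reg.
22,2

r=13⇒gr=5,Rb=1  c=4⇒th=2,odd=0
L=5*4+2=22  i=1*2+0=2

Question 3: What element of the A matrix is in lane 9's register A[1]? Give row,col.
9: gid=2,tid=1
[1] (2+0,1*2+1) = (2,3)

2,3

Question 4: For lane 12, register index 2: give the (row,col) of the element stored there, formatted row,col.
lane 12⇒12/4=3, 12 mod 4=0
i=2  r:3+8⇒11  c:2·0+0⇒0

11,0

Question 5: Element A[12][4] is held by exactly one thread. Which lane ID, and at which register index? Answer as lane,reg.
18,2

r=12->g=4,rb=1  c=4->t=2,b0=0
L=4*4+2=18  i=1*2+0=2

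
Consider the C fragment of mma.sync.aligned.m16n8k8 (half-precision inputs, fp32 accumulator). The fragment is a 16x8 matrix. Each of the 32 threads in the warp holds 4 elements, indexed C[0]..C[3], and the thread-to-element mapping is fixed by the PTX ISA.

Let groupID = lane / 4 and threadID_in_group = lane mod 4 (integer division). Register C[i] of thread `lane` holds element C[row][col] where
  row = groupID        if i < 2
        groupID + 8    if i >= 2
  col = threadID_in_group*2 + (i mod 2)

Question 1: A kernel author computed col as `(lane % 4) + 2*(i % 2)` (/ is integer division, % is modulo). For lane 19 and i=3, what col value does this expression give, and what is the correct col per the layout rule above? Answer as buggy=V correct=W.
buggy=5 correct=7

`(lane % 4) + 2*(i % 2)`[19,3]→5
L=19→G=19>>2=4, T=19&3=3
[3]→row 4+8=12  col 3·2+1=7
col: 5 vs 7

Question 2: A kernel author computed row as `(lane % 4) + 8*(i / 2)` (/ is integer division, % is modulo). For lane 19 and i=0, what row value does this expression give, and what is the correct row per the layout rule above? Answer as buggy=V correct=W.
buggy=3 correct=4

`(lane % 4) + 8*(i / 2)`[19,0]→3
19: G=4,T=3
[0] (4+0,3*2+0) = (4,6)
row: 3 vs 4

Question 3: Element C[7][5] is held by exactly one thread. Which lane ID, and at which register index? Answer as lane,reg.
r=7->g=7,rb=0  c=5->t=2,b0=1
L=7*4+2=30  i=0*2+1=1

30,1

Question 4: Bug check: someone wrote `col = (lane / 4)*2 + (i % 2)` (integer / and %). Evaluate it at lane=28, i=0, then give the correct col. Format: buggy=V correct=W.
buggy=14 correct=0

`(lane / 4)*2 + (i % 2)`[28,0]->14
L=28->g=28>>2=7, t=28&3=0
[0]->row 7+0=7  col 0·2+0=0
col: 14 vs 0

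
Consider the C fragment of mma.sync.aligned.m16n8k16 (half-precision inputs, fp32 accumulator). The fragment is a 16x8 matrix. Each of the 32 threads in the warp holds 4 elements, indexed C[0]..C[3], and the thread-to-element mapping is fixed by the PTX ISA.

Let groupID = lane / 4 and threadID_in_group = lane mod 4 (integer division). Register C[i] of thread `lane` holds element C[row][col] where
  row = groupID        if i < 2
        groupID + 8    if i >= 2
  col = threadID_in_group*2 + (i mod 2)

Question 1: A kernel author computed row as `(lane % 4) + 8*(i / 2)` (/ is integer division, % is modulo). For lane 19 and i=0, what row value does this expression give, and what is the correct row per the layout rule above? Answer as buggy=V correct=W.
buggy=3 correct=4

`(lane % 4) + 8*(i / 2)`[19,0]=>3
19: grp=4,tig=3
[0] (4+0,3*2+0) = (4,6)
row: 3 vs 4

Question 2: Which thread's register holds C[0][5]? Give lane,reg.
r=0→G=0,rhi=0  c=5→T=2,p=1
L=0*4+2=2  i=0*2+1=1

2,1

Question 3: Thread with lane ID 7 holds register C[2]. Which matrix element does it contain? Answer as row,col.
9,6

lane 7: g=1 (7/4), t=3 (7%4)
i=2: r=1+8=9, c=3*2+0=6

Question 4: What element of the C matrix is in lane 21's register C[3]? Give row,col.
lane 21: G=5 (21/4), T=1 (21%4)
i=3: r=5+8=13, c=1*2+1=3

13,3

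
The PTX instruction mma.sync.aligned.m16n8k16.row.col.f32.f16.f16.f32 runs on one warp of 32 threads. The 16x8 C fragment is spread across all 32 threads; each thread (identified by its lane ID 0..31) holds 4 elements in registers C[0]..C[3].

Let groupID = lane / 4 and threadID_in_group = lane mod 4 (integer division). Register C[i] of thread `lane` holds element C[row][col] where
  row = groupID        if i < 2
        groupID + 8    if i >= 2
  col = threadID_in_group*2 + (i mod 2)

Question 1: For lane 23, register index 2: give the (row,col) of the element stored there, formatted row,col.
13,6

lane 23->23/4=5, 23 mod 4=3
i=2  r:5+8->13  c:2·3+0->6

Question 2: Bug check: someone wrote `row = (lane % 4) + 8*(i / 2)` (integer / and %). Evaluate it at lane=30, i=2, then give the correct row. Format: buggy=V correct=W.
buggy=10 correct=15

`(lane % 4) + 8*(i / 2)`[30,2]⇒10
lane 30: gr=7 (30/4), th=2 (30%4)
i=2: r=7+8=15, c=2*2+0=4
row: 10 vs 15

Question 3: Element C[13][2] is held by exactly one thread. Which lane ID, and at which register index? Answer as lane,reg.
r=13→G=5,rhi=1  c=2→T=1,p=0
L=5*4+1=21  i=1*2+0=2

21,2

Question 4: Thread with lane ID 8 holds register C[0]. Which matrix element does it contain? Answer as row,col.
lane 8: grp=2 (8/4), tig=0 (8%4)
i=0: r=2+0=2, c=0*2+0=0

2,0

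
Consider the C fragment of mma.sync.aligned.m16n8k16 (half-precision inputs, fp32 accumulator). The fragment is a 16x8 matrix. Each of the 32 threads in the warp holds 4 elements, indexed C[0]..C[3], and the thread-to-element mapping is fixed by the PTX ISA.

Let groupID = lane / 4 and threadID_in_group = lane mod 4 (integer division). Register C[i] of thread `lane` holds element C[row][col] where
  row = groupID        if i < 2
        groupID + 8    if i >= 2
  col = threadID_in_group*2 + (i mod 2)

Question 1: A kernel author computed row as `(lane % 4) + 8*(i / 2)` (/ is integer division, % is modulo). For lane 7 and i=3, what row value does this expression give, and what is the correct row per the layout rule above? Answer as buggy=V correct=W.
buggy=11 correct=9

`(lane % 4) + 8*(i / 2)`[7,3]->11
7: g=1,t=3
[3] (1+8,3*2+1) = (9,7)
row: 11 vs 9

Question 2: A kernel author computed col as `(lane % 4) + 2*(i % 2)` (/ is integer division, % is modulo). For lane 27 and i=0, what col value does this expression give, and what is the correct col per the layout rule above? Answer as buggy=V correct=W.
`(lane % 4) + 2*(i % 2)`[27,0]->3
lane 27: gid=6 (27/4), tid=3 (27%4)
i=0: r=6+0=6, c=3*2+0=6
col: 3 vs 6

buggy=3 correct=6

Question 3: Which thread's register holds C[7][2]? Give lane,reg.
29,0

r=7⇒gr=7,Rb=0  c=2⇒th=1,odd=0
L=7*4+1=29  i=0*2+0=0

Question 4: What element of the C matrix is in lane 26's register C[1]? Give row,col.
6,5

lane 26→26/4=6, 26 mod 4=2
i=1  r:6+0→6  c:2·2+1→5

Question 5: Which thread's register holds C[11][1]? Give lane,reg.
r=11→G=3,rhi=1  c=1→T=0,p=1
L=3*4+0=12  i=1*2+1=3

12,3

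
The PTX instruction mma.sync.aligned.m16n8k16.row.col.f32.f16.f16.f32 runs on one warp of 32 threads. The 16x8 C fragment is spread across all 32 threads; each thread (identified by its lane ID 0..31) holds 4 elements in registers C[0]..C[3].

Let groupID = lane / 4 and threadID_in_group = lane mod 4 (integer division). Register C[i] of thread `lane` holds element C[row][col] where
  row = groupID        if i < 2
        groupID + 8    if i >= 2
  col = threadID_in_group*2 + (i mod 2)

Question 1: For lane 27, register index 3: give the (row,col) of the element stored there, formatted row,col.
lane 27: G=6 (27/4), T=3 (27%4)
i=3: r=6+8=14, c=3*2+1=7

14,7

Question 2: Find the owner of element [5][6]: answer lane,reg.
23,0

r=5→G=5,rhi=0  c=6→T=3,p=0
L=5*4+3=23  i=0*2+0=0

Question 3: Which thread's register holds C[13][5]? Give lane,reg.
22,3

r=13→G=5,rhi=1  c=5→T=2,p=1
L=5*4+2=22  i=1*2+1=3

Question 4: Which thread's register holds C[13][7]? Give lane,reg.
23,3

r=13⇒gr=5,Rb=1  c=7⇒th=3,odd=1
L=5*4+3=23  i=1*2+1=3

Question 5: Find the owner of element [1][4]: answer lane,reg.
6,0

r=1⇒gr=1,Rb=0  c=4⇒th=2,odd=0
L=1*4+2=6  i=0*2+0=0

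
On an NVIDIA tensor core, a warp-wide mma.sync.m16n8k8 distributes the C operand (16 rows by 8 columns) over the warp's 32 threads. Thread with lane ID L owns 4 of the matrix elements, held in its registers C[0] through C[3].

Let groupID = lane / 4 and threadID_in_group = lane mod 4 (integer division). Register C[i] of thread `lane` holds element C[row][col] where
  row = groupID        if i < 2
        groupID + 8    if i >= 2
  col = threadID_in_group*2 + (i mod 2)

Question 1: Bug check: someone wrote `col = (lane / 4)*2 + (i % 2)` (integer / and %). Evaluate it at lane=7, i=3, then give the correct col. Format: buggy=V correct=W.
buggy=3 correct=7

`(lane / 4)*2 + (i % 2)`[7,3]=>3
lane 7=>7/4=1, 7 mod 4=3
i=3  r:1+8=>9  c:2·3+1=>7
col: 3 vs 7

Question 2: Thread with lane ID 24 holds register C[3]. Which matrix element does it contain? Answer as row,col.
L=24→G=24>>2=6, T=24&3=0
[3]→row 6+8=14  col 0·2+1=1

14,1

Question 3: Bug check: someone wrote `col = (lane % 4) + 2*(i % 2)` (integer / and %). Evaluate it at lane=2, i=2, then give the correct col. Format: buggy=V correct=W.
buggy=2 correct=4

`(lane % 4) + 2*(i % 2)`[2,2]⇒2
2: gr=0,th=2
[2] (0+8,2*2+0) = (8,4)
col: 2 vs 4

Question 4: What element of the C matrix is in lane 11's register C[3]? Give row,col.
lane 11->11/4=2, 11 mod 4=3
i=3  r:2+8->10  c:2·3+1->7

10,7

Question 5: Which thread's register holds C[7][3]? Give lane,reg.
r=7→G=7,rhi=0  c=3→T=1,p=1
L=7*4+1=29  i=0*2+1=1

29,1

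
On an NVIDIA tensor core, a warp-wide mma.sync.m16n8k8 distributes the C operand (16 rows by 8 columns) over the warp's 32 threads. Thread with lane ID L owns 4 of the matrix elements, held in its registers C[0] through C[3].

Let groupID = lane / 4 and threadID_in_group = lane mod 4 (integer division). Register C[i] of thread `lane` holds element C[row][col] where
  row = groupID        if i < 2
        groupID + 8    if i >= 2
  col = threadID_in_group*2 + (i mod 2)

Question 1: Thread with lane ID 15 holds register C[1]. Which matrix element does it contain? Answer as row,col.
15: gid=3,tid=3
[1] (3+0,3*2+1) = (3,7)

3,7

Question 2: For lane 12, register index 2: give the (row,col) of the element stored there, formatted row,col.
12: G=3,T=0
[2] (3+8,0*2+0) = (11,0)

11,0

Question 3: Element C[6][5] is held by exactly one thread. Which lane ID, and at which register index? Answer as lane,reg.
r=6⇒gr=6,Rb=0  c=5⇒th=2,odd=1
L=6*4+2=26  i=0*2+1=1

26,1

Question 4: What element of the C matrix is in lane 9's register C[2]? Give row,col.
9: gr=2,th=1
[2] (2+8,1*2+0) = (10,2)

10,2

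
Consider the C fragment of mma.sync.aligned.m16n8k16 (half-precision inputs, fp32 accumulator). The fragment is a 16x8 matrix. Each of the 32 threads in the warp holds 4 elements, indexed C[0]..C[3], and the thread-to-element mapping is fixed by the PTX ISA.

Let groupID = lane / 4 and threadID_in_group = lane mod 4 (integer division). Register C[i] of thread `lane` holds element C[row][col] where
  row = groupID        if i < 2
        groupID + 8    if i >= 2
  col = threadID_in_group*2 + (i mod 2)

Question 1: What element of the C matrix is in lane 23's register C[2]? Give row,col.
13,6

lane 23: g=5 (23/4), t=3 (23%4)
i=2: r=5+8=13, c=3*2+0=6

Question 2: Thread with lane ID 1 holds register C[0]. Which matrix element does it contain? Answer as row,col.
0,2

lane 1: gid=0 (1/4), tid=1 (1%4)
i=0: r=0+0=0, c=1*2+0=2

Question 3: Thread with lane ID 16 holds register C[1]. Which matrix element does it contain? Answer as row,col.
lane 16: gid=4 (16/4), tid=0 (16%4)
i=1: r=4+0=4, c=0*2+1=1

4,1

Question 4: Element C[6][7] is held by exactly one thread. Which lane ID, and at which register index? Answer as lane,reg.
27,1

r=6->g=6,rb=0  c=7->t=3,b0=1
L=6*4+3=27  i=0*2+1=1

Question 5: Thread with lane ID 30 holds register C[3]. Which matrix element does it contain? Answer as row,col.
15,5

lane 30=>30/4=7, 30 mod 4=2
i=3  r:7+8=>15  c:2·2+1=>5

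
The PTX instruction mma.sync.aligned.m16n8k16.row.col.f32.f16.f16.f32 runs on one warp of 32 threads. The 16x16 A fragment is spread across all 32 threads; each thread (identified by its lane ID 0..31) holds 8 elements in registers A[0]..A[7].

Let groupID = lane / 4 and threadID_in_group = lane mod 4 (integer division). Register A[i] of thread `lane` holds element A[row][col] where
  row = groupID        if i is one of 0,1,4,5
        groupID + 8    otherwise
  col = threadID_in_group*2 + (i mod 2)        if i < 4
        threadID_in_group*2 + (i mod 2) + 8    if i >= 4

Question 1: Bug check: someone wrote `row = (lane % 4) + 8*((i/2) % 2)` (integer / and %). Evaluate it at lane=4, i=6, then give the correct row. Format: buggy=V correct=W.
`(lane % 4) + 8*((i/2) % 2)`[4,6]⇒8
lane 4⇒4/4=1, 4 mod 4=0
i=6  r:1+8⇒9  c:2·0+0+8⇒8
row: 8 vs 9

buggy=8 correct=9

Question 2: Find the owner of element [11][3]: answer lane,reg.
13,3

r: 11->gid=3,r8=1  c: 3->c8=0,tid=1,i&1=1
L=3*4+1=13  i=0*4+1*2+1=3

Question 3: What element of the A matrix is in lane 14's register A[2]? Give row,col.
L=14⇒gr=14>>2=3, th=14&3=2
[2]⇒row 3+8=11  col 2·2+0+0=4

11,4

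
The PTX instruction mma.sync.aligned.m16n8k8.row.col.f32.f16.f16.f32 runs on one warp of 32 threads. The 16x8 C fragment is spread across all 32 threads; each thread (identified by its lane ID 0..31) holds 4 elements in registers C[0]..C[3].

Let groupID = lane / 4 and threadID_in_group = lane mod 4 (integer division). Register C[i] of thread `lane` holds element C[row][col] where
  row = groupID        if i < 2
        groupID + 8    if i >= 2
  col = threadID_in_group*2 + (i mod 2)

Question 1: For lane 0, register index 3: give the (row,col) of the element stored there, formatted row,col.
8,1

lane 0→0/4=0, 0 mod 4=0
i=3  r:0+8→8  c:2·0+1→1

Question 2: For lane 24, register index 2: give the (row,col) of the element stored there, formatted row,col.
24: grp=6,tig=0
[2] (6+8,0*2+0) = (14,0)

14,0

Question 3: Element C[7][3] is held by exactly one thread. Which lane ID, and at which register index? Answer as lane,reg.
29,1

r=7→G=7,rhi=0  c=3→T=1,p=1
L=7*4+1=29  i=0*2+1=1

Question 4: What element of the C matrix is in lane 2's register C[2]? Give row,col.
8,4

lane 2: gid=0 (2/4), tid=2 (2%4)
i=2: r=0+8=8, c=2*2+0=4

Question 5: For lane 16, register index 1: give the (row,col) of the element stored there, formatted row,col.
4,1

lane 16: G=4 (16/4), T=0 (16%4)
i=1: r=4+0=4, c=0*2+1=1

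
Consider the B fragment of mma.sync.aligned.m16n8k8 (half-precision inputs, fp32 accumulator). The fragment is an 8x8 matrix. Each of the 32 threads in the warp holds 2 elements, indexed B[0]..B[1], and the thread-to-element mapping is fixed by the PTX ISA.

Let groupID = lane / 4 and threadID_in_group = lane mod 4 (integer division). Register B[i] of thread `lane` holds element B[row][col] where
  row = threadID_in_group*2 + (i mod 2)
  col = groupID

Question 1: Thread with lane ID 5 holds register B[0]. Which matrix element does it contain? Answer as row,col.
lane 5->5/4=1, 5 mod 4=1
i=0  r:2·1+0->2  c:1

2,1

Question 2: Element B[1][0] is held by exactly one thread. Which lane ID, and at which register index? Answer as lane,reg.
0,1

c=0->g=0  r=1->t=0,b0=1
L=0*4+0=0  i=1=1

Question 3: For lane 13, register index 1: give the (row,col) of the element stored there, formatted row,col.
3,3

lane 13: gr=3 (13/4), th=1 (13%4)
i=1: r=1*2+1=3, c=gr=3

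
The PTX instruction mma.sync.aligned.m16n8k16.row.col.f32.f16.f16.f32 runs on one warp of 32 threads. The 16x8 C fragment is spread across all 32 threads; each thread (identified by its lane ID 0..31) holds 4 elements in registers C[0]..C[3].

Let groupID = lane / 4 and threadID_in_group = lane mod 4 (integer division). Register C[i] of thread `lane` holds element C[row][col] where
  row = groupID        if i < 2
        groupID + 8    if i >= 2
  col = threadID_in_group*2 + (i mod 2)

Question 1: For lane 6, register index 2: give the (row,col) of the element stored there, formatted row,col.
lane 6: grp=1 (6/4), tig=2 (6%4)
i=2: r=1+8=9, c=2*2+0=4

9,4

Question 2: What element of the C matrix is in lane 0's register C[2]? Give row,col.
8,0

0: gid=0,tid=0
[2] (0+8,0*2+0) = (8,0)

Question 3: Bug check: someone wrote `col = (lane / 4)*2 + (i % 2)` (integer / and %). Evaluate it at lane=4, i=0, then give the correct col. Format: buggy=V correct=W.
`(lane / 4)*2 + (i % 2)`[4,0]⇒2
4: gr=1,th=0
[0] (1+0,0*2+0) = (1,0)
col: 2 vs 0

buggy=2 correct=0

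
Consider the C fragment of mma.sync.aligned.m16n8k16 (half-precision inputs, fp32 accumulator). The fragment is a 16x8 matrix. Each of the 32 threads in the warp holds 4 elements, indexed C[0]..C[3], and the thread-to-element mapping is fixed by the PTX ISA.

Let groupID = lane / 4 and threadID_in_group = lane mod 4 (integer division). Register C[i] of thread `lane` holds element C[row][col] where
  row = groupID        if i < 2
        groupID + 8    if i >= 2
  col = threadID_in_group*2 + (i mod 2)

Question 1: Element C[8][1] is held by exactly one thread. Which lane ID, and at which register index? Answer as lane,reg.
0,3

r:8=>grp=0,rB=1  c:1=>tig=0,lo=1
L=0*4+0=0  i=1*2+1=3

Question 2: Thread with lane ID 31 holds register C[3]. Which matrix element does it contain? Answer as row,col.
31: grp=7,tig=3
[3] (7+8,3*2+1) = (15,7)

15,7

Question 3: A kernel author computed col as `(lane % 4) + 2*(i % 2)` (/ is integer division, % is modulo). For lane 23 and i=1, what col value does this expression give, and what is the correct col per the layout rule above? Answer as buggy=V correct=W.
buggy=5 correct=7

`(lane % 4) + 2*(i % 2)`[23,1]->5
lane 23: gid=5 (23/4), tid=3 (23%4)
i=1: r=5+0=5, c=3*2+1=7
col: 5 vs 7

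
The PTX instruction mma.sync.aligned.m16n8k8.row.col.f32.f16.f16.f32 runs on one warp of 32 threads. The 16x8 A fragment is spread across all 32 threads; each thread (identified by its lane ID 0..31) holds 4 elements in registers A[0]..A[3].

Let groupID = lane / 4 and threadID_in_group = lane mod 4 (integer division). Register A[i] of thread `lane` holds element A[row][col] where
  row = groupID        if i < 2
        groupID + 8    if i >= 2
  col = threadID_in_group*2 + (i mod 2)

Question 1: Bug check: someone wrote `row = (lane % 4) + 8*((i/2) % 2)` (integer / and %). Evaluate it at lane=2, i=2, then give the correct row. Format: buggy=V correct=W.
`(lane % 4) + 8*((i/2) % 2)`[2,2]->10
lane 2: gid=0 (2/4), tid=2 (2%4)
i=2: r=0+8=8, c=2*2+0=4
row: 10 vs 8

buggy=10 correct=8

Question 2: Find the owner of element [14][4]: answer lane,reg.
r: 14->gid=6,r8=1  c: 4->tid=2,i&1=0
L=6*4+2=26  i=1*2+0=2

26,2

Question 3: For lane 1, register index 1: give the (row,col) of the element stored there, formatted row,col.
1: g=0,t=1
[1] (0+0,1*2+1) = (0,3)

0,3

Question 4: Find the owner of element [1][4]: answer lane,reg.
6,0

r=1→G=1,rhi=0  c=4→T=2,p=0
L=1*4+2=6  i=0*2+0=0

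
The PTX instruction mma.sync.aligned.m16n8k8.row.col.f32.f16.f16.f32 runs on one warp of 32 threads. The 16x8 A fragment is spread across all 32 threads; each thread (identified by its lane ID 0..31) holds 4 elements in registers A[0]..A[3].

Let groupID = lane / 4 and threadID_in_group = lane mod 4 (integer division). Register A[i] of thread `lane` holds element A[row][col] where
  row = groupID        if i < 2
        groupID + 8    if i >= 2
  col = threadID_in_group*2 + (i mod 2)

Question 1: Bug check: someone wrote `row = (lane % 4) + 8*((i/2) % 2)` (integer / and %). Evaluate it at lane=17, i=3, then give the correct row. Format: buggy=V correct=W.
`(lane % 4) + 8*((i/2) % 2)`[17,3]->9
lane 17: g=4 (17/4), t=1 (17%4)
i=3: r=4+8=12, c=1*2+1=3
row: 9 vs 12

buggy=9 correct=12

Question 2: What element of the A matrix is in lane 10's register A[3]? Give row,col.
L=10=>grp=10>>2=2, tig=10&3=2
[3]=>row 2+8=10  col 2·2+1=5

10,5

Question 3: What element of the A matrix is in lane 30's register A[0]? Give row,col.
L=30→G=30>>2=7, T=30&3=2
[0]→row 7+0=7  col 2·2+0=4

7,4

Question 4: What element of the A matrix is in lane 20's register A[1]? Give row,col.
lane 20: gid=5 (20/4), tid=0 (20%4)
i=1: r=5+0=5, c=0*2+1=1

5,1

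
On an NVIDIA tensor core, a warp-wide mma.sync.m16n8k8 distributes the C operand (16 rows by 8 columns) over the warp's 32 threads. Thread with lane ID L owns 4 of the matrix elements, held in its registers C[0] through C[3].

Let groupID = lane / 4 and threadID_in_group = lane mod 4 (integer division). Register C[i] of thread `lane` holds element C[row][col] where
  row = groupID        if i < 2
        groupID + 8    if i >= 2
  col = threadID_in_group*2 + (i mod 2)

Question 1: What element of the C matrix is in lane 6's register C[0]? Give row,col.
lane 6⇒6/4=1, 6 mod 4=2
i=0  r:1+0⇒1  c:2·2+0⇒4

1,4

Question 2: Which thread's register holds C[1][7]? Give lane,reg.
7,1

r=1⇒gr=1,Rb=0  c=7⇒th=3,odd=1
L=1*4+3=7  i=0*2+1=1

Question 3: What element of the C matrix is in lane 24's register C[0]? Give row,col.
24: grp=6,tig=0
[0] (6+0,0*2+0) = (6,0)

6,0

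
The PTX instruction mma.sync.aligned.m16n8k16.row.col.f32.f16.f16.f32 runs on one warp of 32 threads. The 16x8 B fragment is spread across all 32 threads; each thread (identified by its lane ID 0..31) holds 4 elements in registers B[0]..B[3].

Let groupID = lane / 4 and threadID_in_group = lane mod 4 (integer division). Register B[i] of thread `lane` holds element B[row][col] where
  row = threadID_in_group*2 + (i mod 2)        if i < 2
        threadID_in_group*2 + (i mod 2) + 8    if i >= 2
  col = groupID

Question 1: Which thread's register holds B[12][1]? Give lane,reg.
6,2

c=1⇒gr=1  r=12⇒Rb=1,th=2,odd=0
L=1*4+2=6  i=1*2+0=2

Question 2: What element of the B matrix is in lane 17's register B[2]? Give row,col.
17: G=4,T=1
[2] (1*2+0+8,4) = (10,4)

10,4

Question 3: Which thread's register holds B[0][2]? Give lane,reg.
8,0

c=2⇒gr=2  r=0⇒Rb=0,th=0,odd=0
L=2*4+0=8  i=0*2+0=0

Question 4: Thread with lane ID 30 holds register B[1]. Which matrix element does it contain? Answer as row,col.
5,7

30: gid=7,tid=2
[1] (2*2+1+0,7) = (5,7)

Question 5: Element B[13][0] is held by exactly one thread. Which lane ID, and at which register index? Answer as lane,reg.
2,3

c: 0->gid=0  r: 13->r8=1,tid=2,i&1=1
L=0*4+2=2  i=1*2+1=3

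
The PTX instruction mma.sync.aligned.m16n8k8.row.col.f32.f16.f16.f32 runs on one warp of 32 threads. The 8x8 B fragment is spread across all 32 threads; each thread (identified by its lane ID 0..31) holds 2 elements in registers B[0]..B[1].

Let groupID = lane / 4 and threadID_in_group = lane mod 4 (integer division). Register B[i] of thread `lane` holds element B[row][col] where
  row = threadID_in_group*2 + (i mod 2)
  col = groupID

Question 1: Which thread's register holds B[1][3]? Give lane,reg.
c: 3->gid=3  r: 1->tid=0,i&1=1
L=3*4+0=12  i=1=1

12,1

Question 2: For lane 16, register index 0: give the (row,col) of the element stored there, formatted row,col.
L=16=>grp=16>>2=4, tig=16&3=0
[0]=>row 0·2+0=0  col grp=4

0,4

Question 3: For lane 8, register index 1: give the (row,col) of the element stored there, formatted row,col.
lane 8->8/4=2, 8 mod 4=0
i=1  r:2·0+1->1  c:2

1,2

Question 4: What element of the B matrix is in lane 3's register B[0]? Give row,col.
6,0

L=3→G=3>>2=0, T=3&3=3
[0]→row 3·2+0=6  col G=0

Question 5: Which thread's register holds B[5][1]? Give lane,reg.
6,1

c=1→G=1  r=5→T=2,p=1
L=1*4+2=6  i=1=1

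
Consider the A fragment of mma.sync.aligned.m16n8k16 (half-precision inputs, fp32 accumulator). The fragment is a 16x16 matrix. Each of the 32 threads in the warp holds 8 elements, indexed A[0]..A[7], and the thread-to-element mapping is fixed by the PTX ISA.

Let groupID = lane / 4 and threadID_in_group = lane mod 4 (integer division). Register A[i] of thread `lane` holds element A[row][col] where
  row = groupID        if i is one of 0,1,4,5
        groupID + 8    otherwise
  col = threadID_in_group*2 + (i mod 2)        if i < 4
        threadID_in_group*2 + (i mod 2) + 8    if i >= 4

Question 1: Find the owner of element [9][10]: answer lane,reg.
r=9⇒gr=1,Rb=1  c=10⇒Cb=1,th=1,odd=0
L=1*4+1=5  i=1*4+1*2+0=6

5,6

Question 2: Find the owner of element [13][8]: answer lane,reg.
20,6

r=13->g=5,rb=1  c=8->cb=1,t=0,b0=0
L=5*4+0=20  i=1*4+1*2+0=6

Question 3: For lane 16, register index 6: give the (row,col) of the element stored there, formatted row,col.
L=16→G=16>>2=4, T=16&3=0
[6]→row 4+8=12  col 0·2+0+8=8

12,8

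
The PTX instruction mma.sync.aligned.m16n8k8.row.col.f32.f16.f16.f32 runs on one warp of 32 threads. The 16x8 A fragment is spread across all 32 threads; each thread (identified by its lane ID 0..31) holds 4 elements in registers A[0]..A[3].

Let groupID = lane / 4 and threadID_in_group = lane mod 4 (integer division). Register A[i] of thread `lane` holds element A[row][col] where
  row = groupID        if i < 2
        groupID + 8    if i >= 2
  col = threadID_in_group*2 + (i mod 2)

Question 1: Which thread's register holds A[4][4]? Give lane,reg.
18,0

r=4⇒gr=4,Rb=0  c=4⇒th=2,odd=0
L=4*4+2=18  i=0*2+0=0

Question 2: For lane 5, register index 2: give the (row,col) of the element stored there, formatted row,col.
9,2

lane 5->5/4=1, 5 mod 4=1
i=2  r:1+8->9  c:2·1+0->2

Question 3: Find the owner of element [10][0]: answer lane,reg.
8,2

r:10=>grp=2,rB=1  c:0=>tig=0,lo=0
L=2*4+0=8  i=1*2+0=2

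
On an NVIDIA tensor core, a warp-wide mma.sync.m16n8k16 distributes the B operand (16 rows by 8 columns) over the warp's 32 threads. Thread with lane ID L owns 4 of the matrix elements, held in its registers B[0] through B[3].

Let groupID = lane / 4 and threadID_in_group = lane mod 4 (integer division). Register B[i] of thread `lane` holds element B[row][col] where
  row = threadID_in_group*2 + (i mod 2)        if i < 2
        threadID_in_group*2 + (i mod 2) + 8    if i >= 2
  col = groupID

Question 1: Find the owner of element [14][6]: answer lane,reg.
c=6->g=6  r=14->rb=1,t=3,b0=0
L=6*4+3=27  i=1*2+0=2

27,2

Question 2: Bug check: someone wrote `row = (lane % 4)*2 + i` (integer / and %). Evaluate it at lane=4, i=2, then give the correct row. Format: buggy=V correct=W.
buggy=2 correct=8

`(lane % 4)*2 + i`[4,2]⇒2
lane 4: gr=1 (4/4), th=0 (4%4)
i=2: r=0*2+0+8=8, c=gr=1
row: 2 vs 8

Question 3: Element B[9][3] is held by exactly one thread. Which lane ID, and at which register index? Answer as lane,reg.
c: 3->gid=3  r: 9->r8=1,tid=0,i&1=1
L=3*4+0=12  i=1*2+1=3

12,3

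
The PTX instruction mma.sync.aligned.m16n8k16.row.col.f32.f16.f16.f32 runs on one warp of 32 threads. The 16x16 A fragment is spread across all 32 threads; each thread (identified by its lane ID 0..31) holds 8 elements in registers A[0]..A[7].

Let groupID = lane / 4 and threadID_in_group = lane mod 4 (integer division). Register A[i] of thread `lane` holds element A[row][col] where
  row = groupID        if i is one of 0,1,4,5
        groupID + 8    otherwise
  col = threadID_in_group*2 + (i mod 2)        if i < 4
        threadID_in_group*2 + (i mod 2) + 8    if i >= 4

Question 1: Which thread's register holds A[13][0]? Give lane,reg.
20,2

r:13=>grp=5,rB=1  c:0=>cB=0,tig=0,lo=0
L=5*4+0=20  i=0*4+1*2+0=2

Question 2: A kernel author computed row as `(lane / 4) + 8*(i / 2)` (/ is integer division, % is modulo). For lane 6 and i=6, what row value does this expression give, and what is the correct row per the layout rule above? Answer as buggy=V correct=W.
`(lane / 4) + 8*(i / 2)`[6,6]→25
6: G=1,T=2
[6] (1+8,2*2+0+8) = (9,12)
row: 25 vs 9

buggy=25 correct=9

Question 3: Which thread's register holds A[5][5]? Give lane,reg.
r=5⇒gr=5,Rb=0  c=5⇒Cb=0,th=2,odd=1
L=5*4+2=22  i=0*4+0*2+1=1

22,1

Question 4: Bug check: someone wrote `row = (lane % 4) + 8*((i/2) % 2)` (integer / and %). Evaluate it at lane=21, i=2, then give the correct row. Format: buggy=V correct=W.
`(lane % 4) + 8*((i/2) % 2)`[21,2]->9
21: gid=5,tid=1
[2] (5+8,1*2+0+0) = (13,2)
row: 9 vs 13

buggy=9 correct=13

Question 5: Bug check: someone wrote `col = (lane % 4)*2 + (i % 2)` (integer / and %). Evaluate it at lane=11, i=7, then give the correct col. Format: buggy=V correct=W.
buggy=7 correct=15

`(lane % 4)*2 + (i % 2)`[11,7]⇒7
11: gr=2,th=3
[7] (2+8,3*2+1+8) = (10,15)
col: 7 vs 15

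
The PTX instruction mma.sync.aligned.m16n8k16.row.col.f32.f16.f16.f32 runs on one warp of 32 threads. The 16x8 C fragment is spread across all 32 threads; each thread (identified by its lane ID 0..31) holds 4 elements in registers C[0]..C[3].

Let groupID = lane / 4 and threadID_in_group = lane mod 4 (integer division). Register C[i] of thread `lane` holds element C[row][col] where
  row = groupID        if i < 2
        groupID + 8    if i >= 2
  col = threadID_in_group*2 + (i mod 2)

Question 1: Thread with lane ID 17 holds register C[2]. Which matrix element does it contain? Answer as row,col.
17: gr=4,th=1
[2] (4+8,1*2+0) = (12,2)

12,2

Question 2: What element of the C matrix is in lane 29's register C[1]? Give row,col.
7,3

L=29→G=29>>2=7, T=29&3=1
[1]→row 7+0=7  col 1·2+1=3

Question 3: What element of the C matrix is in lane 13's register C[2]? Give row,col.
lane 13: gid=3 (13/4), tid=1 (13%4)
i=2: r=3+8=11, c=1*2+0=2

11,2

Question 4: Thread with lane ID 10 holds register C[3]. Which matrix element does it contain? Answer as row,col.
10,5

10: gr=2,th=2
[3] (2+8,2*2+1) = (10,5)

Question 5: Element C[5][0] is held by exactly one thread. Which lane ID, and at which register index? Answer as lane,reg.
r=5→G=5,rhi=0  c=0→T=0,p=0
L=5*4+0=20  i=0*2+0=0

20,0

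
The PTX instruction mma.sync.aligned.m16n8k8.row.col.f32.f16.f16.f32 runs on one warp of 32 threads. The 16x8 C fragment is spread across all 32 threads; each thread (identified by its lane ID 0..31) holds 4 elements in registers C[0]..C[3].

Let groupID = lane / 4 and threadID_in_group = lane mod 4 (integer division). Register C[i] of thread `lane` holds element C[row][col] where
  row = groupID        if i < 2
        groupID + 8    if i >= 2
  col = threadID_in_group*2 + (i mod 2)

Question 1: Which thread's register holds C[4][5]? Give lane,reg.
r: 4->gid=4,r8=0  c: 5->tid=2,i&1=1
L=4*4+2=18  i=0*2+1=1

18,1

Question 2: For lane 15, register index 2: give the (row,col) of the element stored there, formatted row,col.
lane 15: grp=3 (15/4), tig=3 (15%4)
i=2: r=3+8=11, c=3*2+0=6

11,6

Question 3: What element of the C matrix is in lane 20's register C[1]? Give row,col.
5,1

lane 20: gid=5 (20/4), tid=0 (20%4)
i=1: r=5+0=5, c=0*2+1=1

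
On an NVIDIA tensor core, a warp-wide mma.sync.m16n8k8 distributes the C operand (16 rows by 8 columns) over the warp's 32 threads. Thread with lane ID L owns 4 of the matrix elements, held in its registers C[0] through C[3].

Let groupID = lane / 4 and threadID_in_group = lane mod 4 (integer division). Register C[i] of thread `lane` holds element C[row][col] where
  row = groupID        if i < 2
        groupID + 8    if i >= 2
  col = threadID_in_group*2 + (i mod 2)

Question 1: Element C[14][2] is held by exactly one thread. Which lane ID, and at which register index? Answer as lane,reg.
r=14->g=6,rb=1  c=2->t=1,b0=0
L=6*4+1=25  i=1*2+0=2

25,2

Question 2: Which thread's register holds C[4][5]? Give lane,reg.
18,1

r: 4->gid=4,r8=0  c: 5->tid=2,i&1=1
L=4*4+2=18  i=0*2+1=1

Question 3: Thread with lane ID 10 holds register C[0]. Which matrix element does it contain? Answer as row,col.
lane 10⇒10/4=2, 10 mod 4=2
i=0  r:2+0⇒2  c:2·2+0⇒4

2,4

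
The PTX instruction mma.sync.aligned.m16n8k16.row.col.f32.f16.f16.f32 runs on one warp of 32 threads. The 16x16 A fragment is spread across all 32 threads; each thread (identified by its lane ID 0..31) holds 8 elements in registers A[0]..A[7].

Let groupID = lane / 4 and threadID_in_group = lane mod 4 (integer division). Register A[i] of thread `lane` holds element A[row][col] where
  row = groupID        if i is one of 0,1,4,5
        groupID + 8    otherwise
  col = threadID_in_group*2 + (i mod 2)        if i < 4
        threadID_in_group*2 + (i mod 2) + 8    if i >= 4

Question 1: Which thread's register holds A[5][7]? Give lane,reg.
r=5→G=5,rhi=0  c=7→chi=0,T=3,p=1
L=5*4+3=23  i=0*4+0*2+1=1

23,1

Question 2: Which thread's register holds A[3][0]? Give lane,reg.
12,0

r=3⇒gr=3,Rb=0  c=0⇒Cb=0,th=0,odd=0
L=3*4+0=12  i=0*4+0*2+0=0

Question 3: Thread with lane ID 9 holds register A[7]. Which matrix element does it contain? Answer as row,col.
lane 9→9/4=2, 9 mod 4=1
i=7  r:2+8→10  c:2·1+1+8→11

10,11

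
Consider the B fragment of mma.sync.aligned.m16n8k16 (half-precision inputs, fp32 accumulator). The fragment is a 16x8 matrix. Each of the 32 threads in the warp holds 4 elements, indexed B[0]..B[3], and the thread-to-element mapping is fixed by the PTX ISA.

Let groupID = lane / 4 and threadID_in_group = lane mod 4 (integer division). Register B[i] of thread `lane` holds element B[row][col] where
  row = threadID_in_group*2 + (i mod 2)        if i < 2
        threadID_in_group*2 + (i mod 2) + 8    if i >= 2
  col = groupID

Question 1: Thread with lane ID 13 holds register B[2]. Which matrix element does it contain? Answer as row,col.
10,3

lane 13: gr=3 (13/4), th=1 (13%4)
i=2: r=1*2+0+8=10, c=gr=3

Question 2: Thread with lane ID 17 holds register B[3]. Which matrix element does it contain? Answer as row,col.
11,4

lane 17=>17/4=4, 17 mod 4=1
i=3  r:2·1+1+8=>11  c:4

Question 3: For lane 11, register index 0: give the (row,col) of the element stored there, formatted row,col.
6,2

lane 11: g=2 (11/4), t=3 (11%4)
i=0: r=3*2+0+0=6, c=g=2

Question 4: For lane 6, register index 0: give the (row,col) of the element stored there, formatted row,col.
L=6→G=6>>2=1, T=6&3=2
[0]→row 2·2+0+0=4  col G=1

4,1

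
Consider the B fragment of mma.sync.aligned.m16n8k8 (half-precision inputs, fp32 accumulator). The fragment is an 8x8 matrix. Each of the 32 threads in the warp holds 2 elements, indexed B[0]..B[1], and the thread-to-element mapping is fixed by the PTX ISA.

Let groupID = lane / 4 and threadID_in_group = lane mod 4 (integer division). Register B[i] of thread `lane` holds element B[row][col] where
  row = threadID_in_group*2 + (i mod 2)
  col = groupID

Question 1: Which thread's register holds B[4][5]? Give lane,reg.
22,0

c:5=>grp=5  r:4=>tig=2,lo=0
L=5*4+2=22  i=0=0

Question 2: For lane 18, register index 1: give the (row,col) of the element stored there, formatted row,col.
lane 18: grp=4 (18/4), tig=2 (18%4)
i=1: r=2*2+1=5, c=grp=4

5,4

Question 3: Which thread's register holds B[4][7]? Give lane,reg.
c=7→G=7  r=4→T=2,p=0
L=7*4+2=30  i=0=0

30,0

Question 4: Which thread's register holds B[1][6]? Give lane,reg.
24,1

c=6⇒gr=6  r=1⇒th=0,odd=1
L=6*4+0=24  i=1=1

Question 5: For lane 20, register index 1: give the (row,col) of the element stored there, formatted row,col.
L=20->gid=20>>2=5, tid=20&3=0
[1]->row 0·2+1=1  col gid=5

1,5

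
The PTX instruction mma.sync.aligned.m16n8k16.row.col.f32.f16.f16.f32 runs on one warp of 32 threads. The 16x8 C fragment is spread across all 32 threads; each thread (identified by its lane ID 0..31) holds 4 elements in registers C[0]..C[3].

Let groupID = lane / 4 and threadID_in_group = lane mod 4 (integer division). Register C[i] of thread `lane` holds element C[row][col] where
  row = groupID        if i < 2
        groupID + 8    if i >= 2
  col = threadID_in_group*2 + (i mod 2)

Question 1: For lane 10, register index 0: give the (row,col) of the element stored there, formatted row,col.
2,4

lane 10: gid=2 (10/4), tid=2 (10%4)
i=0: r=2+0=2, c=2*2+0=4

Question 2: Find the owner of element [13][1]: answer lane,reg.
r:13=>grp=5,rB=1  c:1=>tig=0,lo=1
L=5*4+0=20  i=1*2+1=3

20,3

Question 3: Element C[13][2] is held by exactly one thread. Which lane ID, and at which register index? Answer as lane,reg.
21,2

r:13=>grp=5,rB=1  c:2=>tig=1,lo=0
L=5*4+1=21  i=1*2+0=2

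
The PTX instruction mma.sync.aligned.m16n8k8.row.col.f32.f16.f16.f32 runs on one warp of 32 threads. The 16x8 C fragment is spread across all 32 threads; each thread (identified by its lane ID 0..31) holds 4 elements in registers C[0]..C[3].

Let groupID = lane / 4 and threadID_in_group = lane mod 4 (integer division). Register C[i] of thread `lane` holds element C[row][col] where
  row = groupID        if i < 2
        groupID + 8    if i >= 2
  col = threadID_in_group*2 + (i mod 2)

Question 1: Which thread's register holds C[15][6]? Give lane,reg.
r=15->g=7,rb=1  c=6->t=3,b0=0
L=7*4+3=31  i=1*2+0=2

31,2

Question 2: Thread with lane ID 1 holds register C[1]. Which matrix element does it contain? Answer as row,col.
0,3

lane 1: G=0 (1/4), T=1 (1%4)
i=1: r=0+0=0, c=1*2+1=3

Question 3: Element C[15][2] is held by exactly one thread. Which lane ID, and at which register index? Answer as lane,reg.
29,2

r=15->g=7,rb=1  c=2->t=1,b0=0
L=7*4+1=29  i=1*2+0=2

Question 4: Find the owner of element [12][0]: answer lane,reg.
16,2

r:12=>grp=4,rB=1  c:0=>tig=0,lo=0
L=4*4+0=16  i=1*2+0=2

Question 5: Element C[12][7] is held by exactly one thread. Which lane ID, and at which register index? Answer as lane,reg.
r=12⇒gr=4,Rb=1  c=7⇒th=3,odd=1
L=4*4+3=19  i=1*2+1=3

19,3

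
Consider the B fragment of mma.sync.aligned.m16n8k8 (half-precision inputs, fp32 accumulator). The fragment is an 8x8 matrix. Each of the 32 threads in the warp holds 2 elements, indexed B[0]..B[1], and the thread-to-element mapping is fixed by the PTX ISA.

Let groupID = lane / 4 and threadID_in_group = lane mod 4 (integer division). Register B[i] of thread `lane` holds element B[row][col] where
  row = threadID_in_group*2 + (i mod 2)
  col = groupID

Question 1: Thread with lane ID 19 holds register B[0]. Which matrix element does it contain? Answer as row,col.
6,4

L=19=>grp=19>>2=4, tig=19&3=3
[0]=>row 3·2+0=6  col grp=4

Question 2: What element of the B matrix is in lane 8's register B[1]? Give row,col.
1,2

L=8->g=8>>2=2, t=8&3=0
[1]->row 0·2+1=1  col g=2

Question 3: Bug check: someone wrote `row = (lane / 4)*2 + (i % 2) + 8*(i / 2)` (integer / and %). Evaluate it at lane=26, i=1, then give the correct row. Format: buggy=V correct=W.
buggy=13 correct=5

`(lane / 4)*2 + (i % 2) + 8*(i / 2)`[26,1]⇒13
26: gr=6,th=2
[1] (2*2+1,6) = (5,6)
row: 13 vs 5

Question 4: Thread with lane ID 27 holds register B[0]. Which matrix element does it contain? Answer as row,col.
lane 27: G=6 (27/4), T=3 (27%4)
i=0: r=3*2+0=6, c=G=6

6,6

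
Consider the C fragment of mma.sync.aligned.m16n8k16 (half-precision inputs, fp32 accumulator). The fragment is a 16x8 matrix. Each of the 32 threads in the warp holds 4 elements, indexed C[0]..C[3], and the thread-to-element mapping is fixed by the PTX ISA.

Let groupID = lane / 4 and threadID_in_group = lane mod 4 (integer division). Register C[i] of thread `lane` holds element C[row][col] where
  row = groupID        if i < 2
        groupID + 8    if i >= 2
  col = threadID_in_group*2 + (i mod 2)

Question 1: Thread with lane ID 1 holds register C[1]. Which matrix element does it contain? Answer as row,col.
L=1->gid=1>>2=0, tid=1&3=1
[1]->row 0+0=0  col 1·2+1=3

0,3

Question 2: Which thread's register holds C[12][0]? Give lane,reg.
r=12⇒gr=4,Rb=1  c=0⇒th=0,odd=0
L=4*4+0=16  i=1*2+0=2

16,2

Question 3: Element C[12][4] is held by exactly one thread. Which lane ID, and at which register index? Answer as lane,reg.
18,2

r: 12->gid=4,r8=1  c: 4->tid=2,i&1=0
L=4*4+2=18  i=1*2+0=2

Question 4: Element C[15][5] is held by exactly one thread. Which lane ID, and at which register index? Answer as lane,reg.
r=15⇒gr=7,Rb=1  c=5⇒th=2,odd=1
L=7*4+2=30  i=1*2+1=3

30,3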